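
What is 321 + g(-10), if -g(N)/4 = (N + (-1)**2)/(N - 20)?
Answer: 1599/5 ≈ 319.80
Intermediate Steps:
g(N) = -4*(1 + N)/(-20 + N) (g(N) = -4*(N + (-1)**2)/(N - 20) = -4*(N + 1)/(-20 + N) = -4*(1 + N)/(-20 + N))
321 + g(-10) = 321 + 4*(-1 - 1*(-10))/(-20 - 10) = 321 + 4*(-1 + 10)/(-30) = 321 + 4*(-1/30)*9 = 321 - 6/5 = 1599/5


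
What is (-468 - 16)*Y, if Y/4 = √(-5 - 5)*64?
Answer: -123904*I*√10 ≈ -3.9182e+5*I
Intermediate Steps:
Y = 256*I*√10 (Y = 4*(√(-5 - 5)*64) = 4*(√(-10)*64) = 4*((I*√10)*64) = 4*(64*I*√10) = 256*I*√10 ≈ 809.54*I)
(-468 - 16)*Y = (-468 - 16)*(256*I*√10) = -123904*I*√10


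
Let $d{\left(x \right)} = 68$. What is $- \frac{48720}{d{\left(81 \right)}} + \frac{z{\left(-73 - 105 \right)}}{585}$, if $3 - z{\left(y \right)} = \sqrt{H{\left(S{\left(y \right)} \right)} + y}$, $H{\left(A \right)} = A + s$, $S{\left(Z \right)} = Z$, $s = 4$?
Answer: $- \frac{2375083}{3315} - \frac{4 i \sqrt{22}}{585} \approx -716.47 - 0.032071 i$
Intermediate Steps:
$H{\left(A \right)} = 4 + A$ ($H{\left(A \right)} = A + 4 = 4 + A$)
$z{\left(y \right)} = 3 - \sqrt{4 + 2 y}$ ($z{\left(y \right)} = 3 - \sqrt{\left(4 + y\right) + y} = 3 - \sqrt{4 + 2 y}$)
$- \frac{48720}{d{\left(81 \right)}} + \frac{z{\left(-73 - 105 \right)}}{585} = - \frac{48720}{68} + \frac{3 - \sqrt{4 + 2 \left(-73 - 105\right)}}{585} = \left(-48720\right) \frac{1}{68} + \left(3 - \sqrt{4 + 2 \left(-178\right)}\right) \frac{1}{585} = - \frac{12180}{17} + \left(3 - \sqrt{4 - 356}\right) \frac{1}{585} = - \frac{12180}{17} + \left(3 - \sqrt{-352}\right) \frac{1}{585} = - \frac{12180}{17} + \left(3 - 4 i \sqrt{22}\right) \frac{1}{585} = - \frac{12180}{17} + \left(\frac{1}{195} - \frac{4 i \sqrt{22}}{585}\right) = - \frac{2375083}{3315} - \frac{4 i \sqrt{22}}{585}$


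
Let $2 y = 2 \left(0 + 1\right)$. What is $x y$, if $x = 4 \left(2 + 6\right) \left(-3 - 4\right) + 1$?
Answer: $-223$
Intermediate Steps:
$y = 1$ ($y = \frac{2 \left(0 + 1\right)}{2} = \frac{2 \cdot 1}{2} = \frac{1}{2} \cdot 2 = 1$)
$x = -223$ ($x = 4 \cdot 8 \left(-7\right) + 1 = 4 \left(-56\right) + 1 = -224 + 1 = -223$)
$x y = \left(-223\right) 1 = -223$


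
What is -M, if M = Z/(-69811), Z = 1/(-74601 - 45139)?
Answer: -1/8359169140 ≈ -1.1963e-10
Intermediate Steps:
Z = -1/119740 (Z = 1/(-119740) = -1/119740 ≈ -8.3514e-6)
M = 1/8359169140 (M = -1/119740/(-69811) = -1/119740*(-1/69811) = 1/8359169140 ≈ 1.1963e-10)
-M = -1*1/8359169140 = -1/8359169140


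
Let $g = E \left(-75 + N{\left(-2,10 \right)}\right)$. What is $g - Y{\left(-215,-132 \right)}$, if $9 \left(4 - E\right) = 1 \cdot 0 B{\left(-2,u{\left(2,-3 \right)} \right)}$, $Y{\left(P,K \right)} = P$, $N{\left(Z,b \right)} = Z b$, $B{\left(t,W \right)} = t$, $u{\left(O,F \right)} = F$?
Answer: $-165$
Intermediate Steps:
$E = 4$ ($E = 4 - \frac{1 \cdot 0 \left(-2\right)}{9} = 4 - \frac{0 \left(-2\right)}{9} = 4 - 0 = 4 + 0 = 4$)
$g = -380$ ($g = 4 \left(-75 - 20\right) = 4 \left(-95\right) = -380$)
$g - Y{\left(-215,-132 \right)} = -380 - -215 = -380 + 215 = -165$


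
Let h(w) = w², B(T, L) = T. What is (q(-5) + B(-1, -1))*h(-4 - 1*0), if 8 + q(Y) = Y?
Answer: -224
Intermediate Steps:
q(Y) = -8 + Y
(q(-5) + B(-1, -1))*h(-4 - 1*0) = ((-8 - 5) - 1)*(-4 - 1*0)² = (-13 - 1)*(-4 + 0)² = -14*(-4)² = -14*16 = -224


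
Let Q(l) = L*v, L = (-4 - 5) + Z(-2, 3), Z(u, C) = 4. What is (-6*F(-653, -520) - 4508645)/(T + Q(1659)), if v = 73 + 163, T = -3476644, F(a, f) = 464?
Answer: 4511429/3477824 ≈ 1.2972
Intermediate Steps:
v = 236
L = -5 (L = (-4 - 5) + 4 = -9 + 4 = -5)
Q(l) = -1180 (Q(l) = -5*236 = -1180)
(-6*F(-653, -520) - 4508645)/(T + Q(1659)) = (-6*464 - 4508645)/(-3476644 - 1180) = (-2784 - 4508645)/(-3477824) = -4511429*(-1/3477824) = 4511429/3477824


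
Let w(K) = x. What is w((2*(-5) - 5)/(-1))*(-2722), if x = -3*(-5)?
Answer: -40830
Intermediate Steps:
x = 15
w(K) = 15
w((2*(-5) - 5)/(-1))*(-2722) = 15*(-2722) = -40830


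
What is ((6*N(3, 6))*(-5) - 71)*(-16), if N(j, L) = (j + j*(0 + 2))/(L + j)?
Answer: 1616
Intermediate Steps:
N(j, L) = 3*j/(L + j) (N(j, L) = (j + j*2)/(L + j) = (j + 2*j)/(L + j) = (3*j)/(L + j) = 3*j/(L + j))
((6*N(3, 6))*(-5) - 71)*(-16) = ((6*(3*3/(6 + 3)))*(-5) - 71)*(-16) = ((6*(3*3/9))*(-5) - 71)*(-16) = ((6*(3*3*(⅑)))*(-5) - 71)*(-16) = ((6*1)*(-5) - 71)*(-16) = (6*(-5) - 71)*(-16) = (-30 - 71)*(-16) = -101*(-16) = 1616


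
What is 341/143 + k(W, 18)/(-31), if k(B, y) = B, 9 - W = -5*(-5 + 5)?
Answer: 844/403 ≈ 2.0943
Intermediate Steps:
W = 9 (W = 9 - (-5)*(-5 + 5) = 9 - (-5)*0 = 9 - 1*0 = 9 + 0 = 9)
341/143 + k(W, 18)/(-31) = 341/143 + 9/(-31) = 341*(1/143) + 9*(-1/31) = 31/13 - 9/31 = 844/403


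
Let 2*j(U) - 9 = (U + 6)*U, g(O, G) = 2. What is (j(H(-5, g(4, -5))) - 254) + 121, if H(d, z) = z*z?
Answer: -217/2 ≈ -108.50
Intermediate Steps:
H(d, z) = z²
j(U) = 9/2 + U*(6 + U)/2 (j(U) = 9/2 + ((U + 6)*U)/2 = 9/2 + ((6 + U)*U)/2 = 9/2 + (U*(6 + U))/2 = 9/2 + U*(6 + U)/2)
(j(H(-5, g(4, -5))) - 254) + 121 = ((9/2 + (2²)²/2 + 3*2²) - 254) + 121 = ((9/2 + (½)*4² + 3*4) - 254) + 121 = ((9/2 + (½)*16 + 12) - 254) + 121 = ((9/2 + 8 + 12) - 254) + 121 = (49/2 - 254) + 121 = -459/2 + 121 = -217/2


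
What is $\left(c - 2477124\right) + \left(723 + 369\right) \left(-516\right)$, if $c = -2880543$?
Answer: $-5921139$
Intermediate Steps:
$\left(c - 2477124\right) + \left(723 + 369\right) \left(-516\right) = \left(-2880543 - 2477124\right) + \left(723 + 369\right) \left(-516\right) = -5357667 + 1092 \left(-516\right) = -5357667 - 563472 = -5921139$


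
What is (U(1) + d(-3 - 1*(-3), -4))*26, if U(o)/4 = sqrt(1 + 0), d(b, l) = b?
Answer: 104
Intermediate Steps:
U(o) = 4 (U(o) = 4*sqrt(1 + 0) = 4*sqrt(1) = 4*1 = 4)
(U(1) + d(-3 - 1*(-3), -4))*26 = (4 + (-3 - 1*(-3)))*26 = (4 + (-3 + 3))*26 = (4 + 0)*26 = 4*26 = 104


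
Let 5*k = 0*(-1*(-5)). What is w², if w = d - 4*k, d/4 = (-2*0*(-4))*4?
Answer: 0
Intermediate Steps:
d = 0 (d = 4*((-2*0*(-4))*4) = 4*((0*(-4))*4) = 4*(0*4) = 4*0 = 0)
k = 0 (k = (0*(-1*(-5)))/5 = (0*5)/5 = (⅕)*0 = 0)
w = 0 (w = 0 - 4*0 = 0 + 0 = 0)
w² = 0² = 0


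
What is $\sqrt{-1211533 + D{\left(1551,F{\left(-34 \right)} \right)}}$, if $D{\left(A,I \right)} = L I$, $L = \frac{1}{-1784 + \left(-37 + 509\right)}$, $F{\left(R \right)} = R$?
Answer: $\frac{11 i \sqrt{269300751}}{164} \approx 1100.7 i$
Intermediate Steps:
$L = - \frac{1}{1312}$ ($L = \frac{1}{-1784 + 472} = \frac{1}{-1312} = - \frac{1}{1312} \approx -0.0007622$)
$D{\left(A,I \right)} = - \frac{I}{1312}$
$\sqrt{-1211533 + D{\left(1551,F{\left(-34 \right)} \right)}} = \sqrt{-1211533 - - \frac{17}{656}} = \sqrt{-1211533 + \frac{17}{656}} = \sqrt{- \frac{794765631}{656}} = \frac{11 i \sqrt{269300751}}{164}$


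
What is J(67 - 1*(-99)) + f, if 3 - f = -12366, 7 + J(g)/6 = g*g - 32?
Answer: 177471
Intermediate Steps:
J(g) = -234 + 6*g² (J(g) = -42 + 6*(g*g - 32) = -42 + 6*(g² - 32) = -42 + 6*(-32 + g²) = -42 + (-192 + 6*g²) = -234 + 6*g²)
f = 12369 (f = 3 - 1*(-12366) = 3 + 12366 = 12369)
J(67 - 1*(-99)) + f = (-234 + 6*(67 - 1*(-99))²) + 12369 = (-234 + 6*(67 + 99)²) + 12369 = (-234 + 6*166²) + 12369 = (-234 + 6*27556) + 12369 = (-234 + 165336) + 12369 = 165102 + 12369 = 177471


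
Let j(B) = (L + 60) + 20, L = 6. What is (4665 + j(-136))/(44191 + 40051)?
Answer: 4751/84242 ≈ 0.056397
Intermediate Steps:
j(B) = 86 (j(B) = (6 + 60) + 20 = 66 + 20 = 86)
(4665 + j(-136))/(44191 + 40051) = (4665 + 86)/(44191 + 40051) = 4751/84242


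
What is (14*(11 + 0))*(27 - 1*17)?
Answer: 1540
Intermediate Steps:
(14*(11 + 0))*(27 - 1*17) = (14*11)*(27 - 17) = 154*10 = 1540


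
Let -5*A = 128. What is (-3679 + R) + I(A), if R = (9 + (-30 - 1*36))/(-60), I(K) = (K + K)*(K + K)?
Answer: -105661/100 ≈ -1056.6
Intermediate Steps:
A = -128/5 (A = -⅕*128 = -128/5 ≈ -25.600)
I(K) = 4*K² (I(K) = (2*K)*(2*K) = 4*K²)
R = 19/20 (R = -(9 + (-30 - 36))/60 = -(9 - 66)/60 = -1/60*(-57) = 19/20 ≈ 0.95000)
(-3679 + R) + I(A) = (-3679 + 19/20) + 4*(-128/5)² = -73561/20 + 4*(16384/25) = -73561/20 + 65536/25 = -105661/100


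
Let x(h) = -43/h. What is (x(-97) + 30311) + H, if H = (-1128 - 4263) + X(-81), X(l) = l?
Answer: 2409426/97 ≈ 24839.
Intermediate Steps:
H = -5472 (H = (-1128 - 4263) - 81 = -5391 - 81 = -5472)
(x(-97) + 30311) + H = (-43/(-97) + 30311) - 5472 = (-43*(-1/97) + 30311) - 5472 = (43/97 + 30311) - 5472 = 2940210/97 - 5472 = 2409426/97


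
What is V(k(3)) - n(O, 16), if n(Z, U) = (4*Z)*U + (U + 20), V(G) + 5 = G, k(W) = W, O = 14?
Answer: -934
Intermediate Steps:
V(G) = -5 + G
n(Z, U) = 20 + U + 4*U*Z (n(Z, U) = 4*U*Z + (20 + U) = 20 + U + 4*U*Z)
V(k(3)) - n(O, 16) = (-5 + 3) - (20 + 16 + 4*16*14) = -2 - (20 + 16 + 896) = -2 - 1*932 = -2 - 932 = -934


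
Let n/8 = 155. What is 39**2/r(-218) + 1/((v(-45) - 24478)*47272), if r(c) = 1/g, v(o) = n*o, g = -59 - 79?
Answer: -796542259395169/3794901616 ≈ -2.0990e+5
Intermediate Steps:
g = -138
n = 1240 (n = 8*155 = 1240)
v(o) = 1240*o
r(c) = -1/138 (r(c) = 1/(-138) = -1/138)
39**2/r(-218) + 1/((v(-45) - 24478)*47272) = 39**2/(-1/138) + 1/((1240*(-45) - 24478)*47272) = 1521*(-138) + (1/47272)/(-55800 - 24478) = -209898 + (1/47272)/(-80278) = -209898 - 1/80278*1/47272 = -209898 - 1/3794901616 = -796542259395169/3794901616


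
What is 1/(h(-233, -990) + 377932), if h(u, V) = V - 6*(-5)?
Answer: 1/376972 ≈ 2.6527e-6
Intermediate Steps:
h(u, V) = 30 + V (h(u, V) = V + 30 = 30 + V)
1/(h(-233, -990) + 377932) = 1/((30 - 990) + 377932) = 1/(-960 + 377932) = 1/376972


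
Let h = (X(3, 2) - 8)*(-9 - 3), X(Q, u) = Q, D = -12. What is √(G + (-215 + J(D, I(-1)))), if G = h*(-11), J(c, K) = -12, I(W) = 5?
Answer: I*√887 ≈ 29.783*I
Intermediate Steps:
h = 60 (h = (3 - 8)*(-9 - 3) = -5*(-12) = 60)
G = -660 (G = 60*(-11) = -660)
√(G + (-215 + J(D, I(-1)))) = √(-660 + (-215 - 12)) = √(-660 - 227) = √(-887) = I*√887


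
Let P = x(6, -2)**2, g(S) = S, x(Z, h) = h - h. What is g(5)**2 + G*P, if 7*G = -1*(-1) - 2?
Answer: 25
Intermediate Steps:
x(Z, h) = 0
G = -1/7 (G = (-1*(-1) - 2)/7 = (1 - 2)/7 = (1/7)*(-1) = -1/7 ≈ -0.14286)
P = 0 (P = 0**2 = 0)
g(5)**2 + G*P = 5**2 - 1/7*0 = 25 + 0 = 25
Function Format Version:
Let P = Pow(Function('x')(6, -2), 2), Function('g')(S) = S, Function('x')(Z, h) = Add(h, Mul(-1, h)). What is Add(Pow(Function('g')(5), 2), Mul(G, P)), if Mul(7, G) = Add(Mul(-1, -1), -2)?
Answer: 25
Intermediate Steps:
Function('x')(Z, h) = 0
G = Rational(-1, 7) (G = Mul(Rational(1, 7), Add(Mul(-1, -1), -2)) = Mul(Rational(1, 7), Add(1, -2)) = Mul(Rational(1, 7), -1) = Rational(-1, 7) ≈ -0.14286)
P = 0 (P = Pow(0, 2) = 0)
Add(Pow(Function('g')(5), 2), Mul(G, P)) = Add(Pow(5, 2), Mul(Rational(-1, 7), 0)) = Add(25, 0) = 25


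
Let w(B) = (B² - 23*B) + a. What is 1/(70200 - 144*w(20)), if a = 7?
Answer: 1/77832 ≈ 1.2848e-5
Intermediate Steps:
w(B) = 7 + B² - 23*B (w(B) = (B² - 23*B) + 7 = 7 + B² - 23*B)
1/(70200 - 144*w(20)) = 1/(70200 - 144*(7 + 20² - 23*20)) = 1/(70200 - 144*(7 + 400 - 460)) = 1/(70200 - 144*(-53)) = 1/(70200 + 7632) = 1/77832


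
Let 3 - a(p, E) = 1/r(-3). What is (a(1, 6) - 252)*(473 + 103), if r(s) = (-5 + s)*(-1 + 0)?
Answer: -143496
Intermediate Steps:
r(s) = 5 - s (r(s) = (-5 + s)*(-1) = 5 - s)
a(p, E) = 23/8 (a(p, E) = 3 - 1/(5 - 1*(-3)) = 3 - 1/(5 + 3) = 3 - 1/8 = 23/8)
(a(1, 6) - 252)*(473 + 103) = (23/8 - 252)*(473 + 103) = -1993/8*576 = -143496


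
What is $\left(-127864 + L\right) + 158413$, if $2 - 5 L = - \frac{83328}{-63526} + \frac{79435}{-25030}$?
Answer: $\frac{24287921071563}{795027890} \approx 30550.0$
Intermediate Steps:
$L = \frac{614059953}{795027890}$ ($L = \frac{2}{5} - \frac{- \frac{83328}{-63526} + \frac{79435}{-25030}}{5} = \frac{2}{5} - \frac{\left(-83328\right) \left(- \frac{1}{63526}\right) + 79435 \left(- \frac{1}{25030}\right)}{5} = \frac{2}{5} - \frac{\frac{41664}{31763} - \frac{15887}{5006}}{5} = \frac{2}{5} - - \frac{296048797}{795027890} = \frac{2}{5} + \frac{296048797}{795027890} = \frac{614059953}{795027890} \approx 0.77238$)
$\left(-127864 + L\right) + 158413 = \left(-127864 + \frac{614059953}{795027890}\right) + 158413 = - \frac{101654832067007}{795027890} + 158413 = \frac{24287921071563}{795027890}$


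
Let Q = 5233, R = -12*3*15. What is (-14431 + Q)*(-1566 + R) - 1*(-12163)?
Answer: 19383151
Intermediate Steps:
R = -540 (R = -36*15 = -540)
(-14431 + Q)*(-1566 + R) - 1*(-12163) = (-14431 + 5233)*(-1566 - 540) - 1*(-12163) = -9198*(-2106) + 12163 = 19370988 + 12163 = 19383151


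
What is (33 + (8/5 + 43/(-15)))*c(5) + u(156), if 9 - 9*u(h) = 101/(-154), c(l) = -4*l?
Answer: -878161/1386 ≈ -633.59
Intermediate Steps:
u(h) = 1487/1386 (u(h) = 1 - 101/(9*(-154)) = 1 - 101*(-1)/(9*154) = 1 - 1/9*(-101/154) = 1 + 101/1386 = 1487/1386)
(33 + (8/5 + 43/(-15)))*c(5) + u(156) = (33 + (8/5 + 43/(-15)))*(-4*5) + 1487/1386 = (33 + (8*(1/5) + 43*(-1/15)))*(-20) + 1487/1386 = (33 + (8/5 - 43/15))*(-20) + 1487/1386 = (33 - 19/15)*(-20) + 1487/1386 = (476/15)*(-20) + 1487/1386 = -1904/3 + 1487/1386 = -878161/1386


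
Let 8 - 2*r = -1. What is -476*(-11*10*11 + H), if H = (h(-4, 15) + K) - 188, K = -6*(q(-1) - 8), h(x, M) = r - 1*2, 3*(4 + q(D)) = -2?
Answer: 628082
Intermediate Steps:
r = 9/2 (r = 4 - ½*(-1) = 4 + ½ = 9/2 ≈ 4.5000)
q(D) = -14/3 (q(D) = -4 + (⅓)*(-2) = -4 - ⅔ = -14/3)
h(x, M) = 5/2 (h(x, M) = 9/2 - 1*2 = 9/2 - 2 = 5/2)
K = 76 (K = -6*(-14/3 - 8) = -6*(-38/3) = 76)
H = -219/2 (H = (5/2 + 76) - 188 = 157/2 - 188 = -219/2 ≈ -109.50)
-476*(-11*10*11 + H) = -476*(-11*10*11 - 219/2) = -476*(-110*11 - 219/2) = -476*(-1210 - 219/2) = -476*(-2639/2) = 628082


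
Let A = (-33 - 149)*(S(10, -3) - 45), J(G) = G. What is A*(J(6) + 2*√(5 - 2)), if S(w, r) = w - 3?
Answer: 41496 + 13832*√3 ≈ 65454.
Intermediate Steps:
S(w, r) = -3 + w
A = 6916 (A = (-33 - 149)*((-3 + 10) - 45) = -182*(7 - 45) = -182*(-38) = 6916)
A*(J(6) + 2*√(5 - 2)) = 6916*(6 + 2*√(5 - 2)) = 6916*(6 + 2*√3) = 41496 + 13832*√3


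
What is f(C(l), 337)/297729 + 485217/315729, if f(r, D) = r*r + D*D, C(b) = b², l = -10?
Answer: 20386387666/10444631049 ≈ 1.9519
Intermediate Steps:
f(r, D) = D² + r² (f(r, D) = r² + D² = D² + r²)
f(C(l), 337)/297729 + 485217/315729 = (337² + ((-10)²)²)/297729 + 485217/315729 = (113569 + 100²)*(1/297729) + 485217*(1/315729) = (113569 + 10000)*(1/297729) + 53913/35081 = 123569*(1/297729) + 53913/35081 = 123569/297729 + 53913/35081 = 20386387666/10444631049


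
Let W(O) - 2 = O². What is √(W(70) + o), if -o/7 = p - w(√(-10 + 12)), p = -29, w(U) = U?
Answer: √(5105 + 7*√2) ≈ 71.519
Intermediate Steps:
o = 203 + 7*√2 (o = -7*(-29 - √(-10 + 12)) = -7*(-29 - √2) = 203 + 7*√2 ≈ 212.90)
W(O) = 2 + O²
√(W(70) + o) = √((2 + 70²) + (203 + 7*√2)) = √((2 + 4900) + (203 + 7*√2)) = √(4902 + (203 + 7*√2)) = √(5105 + 7*√2)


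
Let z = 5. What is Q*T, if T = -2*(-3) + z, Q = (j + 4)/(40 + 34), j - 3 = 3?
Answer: 55/37 ≈ 1.4865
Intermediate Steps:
j = 6 (j = 3 + 3 = 6)
Q = 5/37 (Q = (6 + 4)/(40 + 34) = 10/74 = 10*(1/74) = 5/37 ≈ 0.13514)
T = 11 (T = -2*(-3) + 5 = 6 + 5 = 11)
Q*T = (5/37)*11 = 55/37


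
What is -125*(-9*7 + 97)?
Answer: -4250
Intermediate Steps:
-125*(-9*7 + 97) = -125*(-63 + 97) = -125*34 = -4250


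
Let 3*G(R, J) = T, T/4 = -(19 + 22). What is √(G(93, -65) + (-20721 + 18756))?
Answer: I*√18177/3 ≈ 44.941*I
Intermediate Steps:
T = -164 (T = 4*(-(19 + 22)) = 4*(-1*41) = 4*(-41) = -164)
G(R, J) = -164/3 (G(R, J) = (⅓)*(-164) = -164/3)
√(G(93, -65) + (-20721 + 18756)) = √(-164/3 + (-20721 + 18756)) = √(-164/3 - 1965) = √(-6059/3) = I*√18177/3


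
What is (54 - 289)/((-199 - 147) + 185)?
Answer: 235/161 ≈ 1.4596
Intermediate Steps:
(54 - 289)/((-199 - 147) + 185) = -235/(-346 + 185) = -235/(-161) = -235*(-1/161) = 235/161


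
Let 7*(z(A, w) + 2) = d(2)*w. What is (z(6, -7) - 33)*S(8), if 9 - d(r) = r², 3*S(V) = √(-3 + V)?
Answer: -40*√5/3 ≈ -29.814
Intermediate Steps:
S(V) = √(-3 + V)/3
d(r) = 9 - r²
z(A, w) = -2 + 5*w/7 (z(A, w) = -2 + ((9 - 1*2²)*w)/7 = -2 + ((9 - 1*4)*w)/7 = -2 + ((9 - 4)*w)/7 = -2 + (5*w)/7 = -2 + 5*w/7)
(z(6, -7) - 33)*S(8) = ((-2 + (5/7)*(-7)) - 33)*(√(-3 + 8)/3) = ((-2 - 5) - 33)*(√5/3) = (-7 - 33)*(√5/3) = -40*√5/3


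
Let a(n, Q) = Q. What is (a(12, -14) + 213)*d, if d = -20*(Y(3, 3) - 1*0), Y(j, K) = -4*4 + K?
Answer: 51740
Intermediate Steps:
Y(j, K) = -16 + K
d = 260 (d = -20*((-16 + 3) - 1*0) = -20*(-13 + 0) = -20*(-13) = 260)
(a(12, -14) + 213)*d = (-14 + 213)*260 = 199*260 = 51740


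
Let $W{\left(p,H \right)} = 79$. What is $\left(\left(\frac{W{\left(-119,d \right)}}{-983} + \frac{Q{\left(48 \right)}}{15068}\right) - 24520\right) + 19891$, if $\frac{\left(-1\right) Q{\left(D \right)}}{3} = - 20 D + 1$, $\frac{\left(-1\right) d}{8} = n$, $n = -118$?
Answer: $- \frac{68562388157}{14811844} \approx -4628.9$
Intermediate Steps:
$d = 944$ ($d = \left(-8\right) \left(-118\right) = 944$)
$Q{\left(D \right)} = -3 + 60 D$ ($Q{\left(D \right)} = - 3 \left(- 20 D + 1\right) = - 3 \left(1 - 20 D\right) = -3 + 60 D$)
$\left(\left(\frac{W{\left(-119,d \right)}}{-983} + \frac{Q{\left(48 \right)}}{15068}\right) - 24520\right) + 19891 = \left(\left(\frac{79}{-983} + \frac{-3 + 60 \cdot 48}{15068}\right) - 24520\right) + 19891 = \left(\left(79 \left(- \frac{1}{983}\right) + \left(-3 + 2880\right) \frac{1}{15068}\right) - 24520\right) + 19891 = \left(\left(- \frac{79}{983} + 2877 \cdot \frac{1}{15068}\right) - 24520\right) + 19891 = \left(\left(- \frac{79}{983} + \frac{2877}{15068}\right) - 24520\right) + 19891 = \left(\frac{1637719}{14811844} - 24520\right) + 19891 = - \frac{363184777161}{14811844} + 19891 = - \frac{68562388157}{14811844}$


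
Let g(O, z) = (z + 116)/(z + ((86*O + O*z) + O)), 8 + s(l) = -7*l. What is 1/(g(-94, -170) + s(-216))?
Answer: 424/637693 ≈ 0.00066490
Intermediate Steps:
s(l) = -8 - 7*l
g(O, z) = (116 + z)/(z + 87*O + O*z) (g(O, z) = (116 + z)/(z + (87*O + O*z)) = (116 + z)/(z + 87*O + O*z))
1/(g(-94, -170) + s(-216)) = 1/((116 - 170)/(-170 + 87*(-94) - 94*(-170)) + (-8 - 7*(-216))) = 1/(-54/(-170 - 8178 + 15980) + (-8 + 1512)) = 1/(-54/7632 + 1504) = 1/((1/7632)*(-54) + 1504) = 1/(-3/424 + 1504) = 1/(637693/424) = 424/637693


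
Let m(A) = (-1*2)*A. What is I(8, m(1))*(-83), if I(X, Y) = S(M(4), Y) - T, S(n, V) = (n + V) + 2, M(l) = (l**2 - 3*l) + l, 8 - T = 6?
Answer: -498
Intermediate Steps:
T = 2 (T = 8 - 1*6 = 8 - 6 = 2)
M(l) = l**2 - 2*l
m(A) = -2*A
S(n, V) = 2 + V + n (S(n, V) = (V + n) + 2 = 2 + V + n)
I(X, Y) = 8 + Y (I(X, Y) = (2 + Y + 4*(-2 + 4)) - 1*2 = (2 + Y + 4*2) - 2 = (2 + Y + 8) - 2 = (10 + Y) - 2 = 8 + Y)
I(8, m(1))*(-83) = (8 - 2*1)*(-83) = (8 - 2)*(-83) = 6*(-83) = -498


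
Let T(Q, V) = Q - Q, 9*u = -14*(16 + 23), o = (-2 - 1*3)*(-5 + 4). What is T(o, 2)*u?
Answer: 0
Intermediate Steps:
o = 5 (o = (-2 - 3)*(-1) = -5*(-1) = 5)
u = -182/3 (u = (-14*(16 + 23))/9 = (-14*39)/9 = (⅑)*(-546) = -182/3 ≈ -60.667)
T(Q, V) = 0
T(o, 2)*u = 0*(-182/3) = 0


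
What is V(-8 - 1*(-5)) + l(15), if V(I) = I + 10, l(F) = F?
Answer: 22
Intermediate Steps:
V(I) = 10 + I
V(-8 - 1*(-5)) + l(15) = (10 + (-8 - 1*(-5))) + 15 = (10 + (-8 + 5)) + 15 = (10 - 3) + 15 = 7 + 15 = 22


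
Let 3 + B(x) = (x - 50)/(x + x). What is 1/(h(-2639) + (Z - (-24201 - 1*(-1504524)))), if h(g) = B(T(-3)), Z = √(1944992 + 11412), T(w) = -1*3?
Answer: -53291418/78888130470865 - 72*√489101/78888130470865 ≈ -6.7617e-7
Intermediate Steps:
T(w) = -3
B(x) = -3 + (-50 + x)/(2*x) (B(x) = -3 + (x - 50)/(x + x) = -3 + (-50 + x)/((2*x)) = -3 + (-50 + x)*(1/(2*x)) = -3 + (-50 + x)/(2*x))
Z = 2*√489101 (Z = √1956404 = 2*√489101 ≈ 1398.7)
h(g) = 35/6 (h(g) = -5/2 - 25/(-3) = -5/2 - 25*(-⅓) = -5/2 + 25/3 = 35/6)
1/(h(-2639) + (Z - (-24201 - 1*(-1504524)))) = 1/(35/6 + (2*√489101 - (-24201 - 1*(-1504524)))) = 1/(35/6 + (2*√489101 - (-24201 + 1504524))) = 1/(35/6 + (2*√489101 - 1*1480323)) = 1/(35/6 + (2*√489101 - 1480323)) = 1/(35/6 + (-1480323 + 2*√489101)) = 1/(-8881903/6 + 2*√489101)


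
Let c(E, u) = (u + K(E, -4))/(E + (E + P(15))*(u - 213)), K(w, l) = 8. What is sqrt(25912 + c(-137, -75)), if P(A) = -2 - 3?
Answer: sqrt(43047501320019)/40759 ≈ 160.97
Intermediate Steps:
P(A) = -5
c(E, u) = (8 + u)/(E + (-213 + u)*(-5 + E)) (c(E, u) = (u + 8)/(E + (E - 5)*(u - 213)) = (8 + u)/(E + (-5 + E)*(-213 + u)) = (8 + u)/(E + (-213 + u)*(-5 + E)))
sqrt(25912 + c(-137, -75)) = sqrt(25912 + (8 - 75)/(1065 - 212*(-137) - 5*(-75) - 137*(-75))) = sqrt(25912 - 67/(1065 + 29044 + 375 + 10275)) = sqrt(25912 - 67/40759) = sqrt(1056147141/40759) = sqrt(43047501320019)/40759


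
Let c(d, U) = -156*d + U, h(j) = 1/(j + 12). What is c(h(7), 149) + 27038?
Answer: 516397/19 ≈ 27179.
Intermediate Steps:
h(j) = 1/(12 + j)
c(d, U) = U - 156*d
c(h(7), 149) + 27038 = (149 - 156/(12 + 7)) + 27038 = (149 - 156/19) + 27038 = 2675/19 + 27038 = 516397/19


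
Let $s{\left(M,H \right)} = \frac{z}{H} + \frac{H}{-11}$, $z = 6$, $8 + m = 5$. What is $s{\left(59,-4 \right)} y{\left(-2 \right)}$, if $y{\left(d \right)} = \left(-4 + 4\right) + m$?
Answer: $\frac{75}{22} \approx 3.4091$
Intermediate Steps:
$m = -3$ ($m = -8 + 5 = -3$)
$s{\left(M,H \right)} = \frac{6}{H} - \frac{H}{11}$ ($s{\left(M,H \right)} = \frac{6}{H} + \frac{H}{-11} = \frac{6}{H} + H \left(- \frac{1}{11}\right) = \frac{6}{H} - \frac{H}{11}$)
$y{\left(d \right)} = -3$ ($y{\left(d \right)} = \left(-4 + 4\right) - 3 = 0 - 3 = -3$)
$s{\left(59,-4 \right)} y{\left(-2 \right)} = \left(\frac{6}{-4} - - \frac{4}{11}\right) \left(-3\right) = \left(6 \left(- \frac{1}{4}\right) + \frac{4}{11}\right) \left(-3\right) = \left(- \frac{3}{2} + \frac{4}{11}\right) \left(-3\right) = \left(- \frac{25}{22}\right) \left(-3\right) = \frac{75}{22}$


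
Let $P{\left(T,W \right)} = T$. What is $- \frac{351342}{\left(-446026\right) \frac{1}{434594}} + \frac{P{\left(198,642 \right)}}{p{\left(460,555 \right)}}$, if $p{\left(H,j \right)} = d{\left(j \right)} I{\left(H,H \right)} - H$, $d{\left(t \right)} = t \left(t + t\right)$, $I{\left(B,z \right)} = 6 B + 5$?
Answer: $\frac{65022667826825494017}{189937695540635} \approx 3.4234 \cdot 10^{5}$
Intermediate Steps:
$I{\left(B,z \right)} = 5 + 6 B$
$d{\left(t \right)} = 2 t^{2}$ ($d{\left(t \right)} = t 2 t = 2 t^{2}$)
$p{\left(H,j \right)} = - H + 2 j^{2} \left(5 + 6 H\right)$ ($p{\left(H,j \right)} = 2 j^{2} \left(5 + 6 H\right) - H = - H + 2 j^{2} \left(5 + 6 H\right)$)
$- \frac{351342}{\left(-446026\right) \frac{1}{434594}} + \frac{P{\left(198,642 \right)}}{p{\left(460,555 \right)}} = - \frac{351342}{\left(-446026\right) \frac{1}{434594}} + \frac{198}{\left(-1\right) 460 + 555^{2} \left(10 + 12 \cdot 460\right)} = - \frac{351342}{\left(-446026\right) \frac{1}{434594}} + \frac{198}{-460 + 308025 \left(10 + 5520\right)} = - \frac{351342}{- \frac{223013}{217297}} + \frac{198}{-460 + 308025 \cdot 5530} = \left(-351342\right) \left(- \frac{217297}{223013}\right) + \frac{198}{-460 + 1703378250} = \frac{76345562574}{223013} + \frac{198}{1703377790} = \frac{76345562574}{223013} + 198 \cdot \frac{1}{1703377790} = \frac{76345562574}{223013} + \frac{99}{851688895} = \frac{65022667826825494017}{189937695540635}$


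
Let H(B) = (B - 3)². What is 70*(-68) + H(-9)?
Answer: -4616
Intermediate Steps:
H(B) = (-3 + B)²
70*(-68) + H(-9) = 70*(-68) + (-3 - 9)² = -4760 + (-12)² = -4760 + 144 = -4616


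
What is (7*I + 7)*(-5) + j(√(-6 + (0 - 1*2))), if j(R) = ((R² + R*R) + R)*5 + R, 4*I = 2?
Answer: -265/2 + 12*I*√2 ≈ -132.5 + 16.971*I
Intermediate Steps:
I = ½ (I = (¼)*2 = ½ ≈ 0.50000)
j(R) = 6*R + 10*R² (j(R) = ((R² + R²) + R)*5 + R = (2*R² + R)*5 + R = (R + 2*R²)*5 + R = (5*R + 10*R²) + R = 6*R + 10*R²)
(7*I + 7)*(-5) + j(√(-6 + (0 - 1*2))) = (7*(½) + 7)*(-5) + 2*√(-6 + (0 - 1*2))*(3 + 5*√(-6 + (0 - 1*2))) = (7/2 + 7)*(-5) + 2*√(-6 + (0 - 2))*(3 + 5*√(-6 + (0 - 2))) = (21/2)*(-5) + 2*√(-6 - 2)*(3 + 5*√(-6 - 2)) = -105/2 + 2*√(-8)*(3 + 5*√(-8)) = -105/2 + 2*(2*I*√2)*(3 + 5*(2*I*√2)) = -105/2 + 2*(2*I*√2)*(3 + 10*I*√2) = -105/2 + 4*I*√2*(3 + 10*I*√2)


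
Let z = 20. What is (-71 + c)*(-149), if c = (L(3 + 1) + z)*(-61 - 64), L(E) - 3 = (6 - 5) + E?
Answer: 532079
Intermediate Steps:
L(E) = 4 + E (L(E) = 3 + ((6 - 5) + E) = 3 + (1 + E) = 4 + E)
c = -3500 (c = ((4 + (3 + 1)) + 20)*(-61 - 64) = ((4 + 4) + 20)*(-125) = (8 + 20)*(-125) = 28*(-125) = -3500)
(-71 + c)*(-149) = (-71 - 3500)*(-149) = -3571*(-149) = 532079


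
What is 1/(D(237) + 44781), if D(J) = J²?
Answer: 1/100950 ≈ 9.9059e-6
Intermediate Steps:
1/(D(237) + 44781) = 1/(237² + 44781) = 1/(56169 + 44781) = 1/100950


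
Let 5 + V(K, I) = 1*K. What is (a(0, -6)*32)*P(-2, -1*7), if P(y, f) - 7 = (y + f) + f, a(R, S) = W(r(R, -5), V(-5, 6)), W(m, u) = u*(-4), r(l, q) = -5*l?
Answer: -11520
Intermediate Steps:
V(K, I) = -5 + K (V(K, I) = -5 + 1*K = -5 + K)
W(m, u) = -4*u
a(R, S) = 40 (a(R, S) = -4*(-5 - 5) = -4*(-10) = 40)
P(y, f) = 7 + y + 2*f (P(y, f) = 7 + ((y + f) + f) = 7 + ((f + y) + f) = 7 + (y + 2*f) = 7 + y + 2*f)
(a(0, -6)*32)*P(-2, -1*7) = (40*32)*(7 - 2 + 2*(-1*7)) = 1280*(7 - 2 + 2*(-7)) = 1280*(7 - 2 - 14) = 1280*(-9) = -11520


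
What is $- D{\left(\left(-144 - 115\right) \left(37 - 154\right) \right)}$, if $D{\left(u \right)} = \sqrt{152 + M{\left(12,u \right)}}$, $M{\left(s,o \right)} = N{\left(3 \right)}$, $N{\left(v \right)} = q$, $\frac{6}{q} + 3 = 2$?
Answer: $- \sqrt{146} \approx -12.083$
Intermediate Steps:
$q = -6$ ($q = \frac{6}{-3 + 2} = \frac{6}{-1} = 6 \left(-1\right) = -6$)
$N{\left(v \right)} = -6$
$M{\left(s,o \right)} = -6$
$D{\left(u \right)} = \sqrt{146}$ ($D{\left(u \right)} = \sqrt{152 - 6} = \sqrt{146}$)
$- D{\left(\left(-144 - 115\right) \left(37 - 154\right) \right)} = - \sqrt{146}$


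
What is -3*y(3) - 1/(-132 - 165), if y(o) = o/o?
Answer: -890/297 ≈ -2.9966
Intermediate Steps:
y(o) = 1
-3*y(3) - 1/(-132 - 165) = -3*1 - 1/(-132 - 165) = -3 - 1/(-297) = -3 - 1*(-1/297) = -3 + 1/297 = -890/297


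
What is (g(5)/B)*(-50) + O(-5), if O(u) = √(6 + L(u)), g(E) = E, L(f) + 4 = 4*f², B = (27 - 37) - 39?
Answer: 250/49 + √102 ≈ 15.202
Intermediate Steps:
B = -49 (B = -10 - 39 = -49)
L(f) = -4 + 4*f²
O(u) = √(2 + 4*u²) (O(u) = √(6 + (-4 + 4*u²)) = √(2 + 4*u²))
(g(5)/B)*(-50) + O(-5) = (5/(-49))*(-50) + √(2 + 4*(-5)²) = (5*(-1/49))*(-50) + √(2 + 4*25) = -5/49*(-50) + √(2 + 100) = 250/49 + √102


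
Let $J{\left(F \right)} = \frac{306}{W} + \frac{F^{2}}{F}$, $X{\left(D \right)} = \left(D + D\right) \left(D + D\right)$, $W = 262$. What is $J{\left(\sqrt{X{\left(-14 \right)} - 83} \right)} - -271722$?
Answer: $\frac{35595735}{131} + \sqrt{701} \approx 2.7175 \cdot 10^{5}$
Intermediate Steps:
$X{\left(D \right)} = 4 D^{2}$ ($X{\left(D \right)} = 2 D 2 D = 4 D^{2}$)
$J{\left(F \right)} = \frac{153}{131} + F$ ($J{\left(F \right)} = \frac{306}{262} + \frac{F^{2}}{F} = 306 \cdot \frac{1}{262} + F = \frac{153}{131} + F$)
$J{\left(\sqrt{X{\left(-14 \right)} - 83} \right)} - -271722 = \left(\frac{153}{131} + \sqrt{4 \left(-14\right)^{2} - 83}\right) - -271722 = \left(\frac{153}{131} + \sqrt{4 \cdot 196 - 83}\right) + 271722 = \left(\frac{153}{131} + \sqrt{784 - 83}\right) + 271722 = \left(\frac{153}{131} + \sqrt{701}\right) + 271722 = \frac{35595735}{131} + \sqrt{701}$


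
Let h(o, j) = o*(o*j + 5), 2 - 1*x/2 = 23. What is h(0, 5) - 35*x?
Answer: 1470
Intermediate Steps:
x = -42 (x = 4 - 2*23 = 4 - 46 = -42)
h(o, j) = o*(5 + j*o) (h(o, j) = o*(j*o + 5) = o*(5 + j*o))
h(0, 5) - 35*x = 0*(5 + 5*0) - 35*(-42) = 0*(5 + 0) + 1470 = 0*5 + 1470 = 0 + 1470 = 1470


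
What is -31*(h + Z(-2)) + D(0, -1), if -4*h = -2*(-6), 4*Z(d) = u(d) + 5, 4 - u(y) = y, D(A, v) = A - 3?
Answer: 19/4 ≈ 4.7500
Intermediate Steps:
D(A, v) = -3 + A
u(y) = 4 - y
Z(d) = 9/4 - d/4 (Z(d) = ((4 - d) + 5)/4 = (9 - d)/4 = 9/4 - d/4)
h = -3 (h = -(-1)*(-6)/2 = -1/4*12 = -3)
-31*(h + Z(-2)) + D(0, -1) = -31*(-3 + (9/4 - 1/4*(-2))) + (-3 + 0) = -31*(-3 + (9/4 + 1/2)) - 3 = -31*(-3 + 11/4) - 3 = -31*(-1/4) - 3 = 31/4 - 3 = 19/4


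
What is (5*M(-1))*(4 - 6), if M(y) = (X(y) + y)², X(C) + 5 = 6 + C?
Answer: -10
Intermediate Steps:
X(C) = 1 + C (X(C) = -5 + (6 + C) = 1 + C)
M(y) = (1 + 2*y)² (M(y) = ((1 + y) + y)² = (1 + 2*y)²)
(5*M(-1))*(4 - 6) = (5*(1 + 2*(-1))²)*(4 - 6) = (5*(1 - 2)²)*(-2) = (5*(-1)²)*(-2) = (5*1)*(-2) = 5*(-2) = -10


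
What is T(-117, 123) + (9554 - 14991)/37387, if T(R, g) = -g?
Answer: -4604038/37387 ≈ -123.15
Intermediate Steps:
T(-117, 123) + (9554 - 14991)/37387 = -1*123 + (9554 - 14991)/37387 = -123 - 5437*1/37387 = -123 - 5437/37387 = -4604038/37387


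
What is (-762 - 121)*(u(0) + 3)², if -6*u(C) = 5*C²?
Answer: -7947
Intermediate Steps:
u(C) = -5*C²/6
(-762 - 121)*(u(0) + 3)² = (-762 - 121)*(-⅚*0² + 3)² = -883*(-⅚*0 + 3)² = -883*(0 + 3)² = -883*3² = -883*9 = -7947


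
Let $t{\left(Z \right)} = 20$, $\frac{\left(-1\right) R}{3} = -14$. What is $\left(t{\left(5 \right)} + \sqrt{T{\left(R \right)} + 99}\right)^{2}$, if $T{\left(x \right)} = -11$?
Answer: $488 + 80 \sqrt{22} \approx 863.23$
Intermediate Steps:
$R = 42$ ($R = \left(-3\right) \left(-14\right) = 42$)
$\left(t{\left(5 \right)} + \sqrt{T{\left(R \right)} + 99}\right)^{2} = \left(20 + \sqrt{-11 + 99}\right)^{2} = \left(20 + \sqrt{88}\right)^{2} = \left(20 + 2 \sqrt{22}\right)^{2}$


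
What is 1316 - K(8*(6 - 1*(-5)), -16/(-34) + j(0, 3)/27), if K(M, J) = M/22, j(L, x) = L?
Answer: 1312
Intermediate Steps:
K(M, J) = M/22 (K(M, J) = M*(1/22) = M/22)
1316 - K(8*(6 - 1*(-5)), -16/(-34) + j(0, 3)/27) = 1316 - 8*(6 - 1*(-5))/22 = 1316 - 8*(6 + 5)/22 = 1316 - 8*11/22 = 1316 - 88/22 = 1316 - 1*4 = 1316 - 4 = 1312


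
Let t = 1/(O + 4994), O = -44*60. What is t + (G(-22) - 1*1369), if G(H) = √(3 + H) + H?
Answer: -3274413/2354 + I*√19 ≈ -1391.0 + 4.3589*I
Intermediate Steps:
O = -2640
G(H) = H + √(3 + H)
t = 1/2354 (t = 1/(-2640 + 4994) = 1/2354 ≈ 0.00042481)
t + (G(-22) - 1*1369) = 1/2354 + ((-22 + √(3 - 22)) - 1*1369) = 1/2354 + ((-22 + √(-19)) - 1369) = 1/2354 + ((-22 + I*√19) - 1369) = 1/2354 + (-1391 + I*√19) = -3274413/2354 + I*√19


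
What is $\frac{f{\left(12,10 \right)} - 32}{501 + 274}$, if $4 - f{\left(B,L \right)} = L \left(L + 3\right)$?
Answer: $- \frac{158}{775} \approx -0.20387$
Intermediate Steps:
$f{\left(B,L \right)} = 4 - L \left(3 + L\right)$ ($f{\left(B,L \right)} = 4 - L \left(L + 3\right) = 4 - L \left(3 + L\right)$)
$\frac{f{\left(12,10 \right)} - 32}{501 + 274} = \frac{\left(4 - 10^{2} - 30\right) - 32}{501 + 274} = \frac{\left(4 - 100 - 30\right) - 32}{775} = \left(\left(4 - 100 - 30\right) - 32\right) \frac{1}{775} = \left(-126 - 32\right) \frac{1}{775} = \left(-158\right) \frac{1}{775} = - \frac{158}{775}$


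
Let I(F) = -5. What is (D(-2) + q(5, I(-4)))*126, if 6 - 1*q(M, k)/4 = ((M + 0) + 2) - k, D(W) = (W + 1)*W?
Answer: -2772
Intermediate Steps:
D(W) = W*(1 + W) (D(W) = (1 + W)*W = W*(1 + W))
q(M, k) = 16 - 4*M + 4*k (q(M, k) = 24 - 4*(((M + 0) + 2) - k) = 24 - 4*((M + 2) - k) = 24 - 4*((2 + M) - k) = 24 - 4*(2 + M - k) = 24 + (-8 - 4*M + 4*k) = 16 - 4*M + 4*k)
(D(-2) + q(5, I(-4)))*126 = (-2*(1 - 2) + (16 - 4*5 + 4*(-5)))*126 = (-2*(-1) + (16 - 20 - 20))*126 = (2 - 24)*126 = -22*126 = -2772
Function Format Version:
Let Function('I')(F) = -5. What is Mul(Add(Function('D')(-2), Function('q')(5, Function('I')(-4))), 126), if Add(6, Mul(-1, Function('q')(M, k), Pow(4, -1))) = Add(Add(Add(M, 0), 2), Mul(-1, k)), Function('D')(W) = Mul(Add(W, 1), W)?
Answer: -2772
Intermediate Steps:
Function('D')(W) = Mul(W, Add(1, W)) (Function('D')(W) = Mul(Add(1, W), W) = Mul(W, Add(1, W)))
Function('q')(M, k) = Add(16, Mul(-4, M), Mul(4, k)) (Function('q')(M, k) = Add(24, Mul(-4, Add(Add(Add(M, 0), 2), Mul(-1, k)))) = Add(24, Mul(-4, Add(Add(M, 2), Mul(-1, k)))) = Add(24, Mul(-4, Add(Add(2, M), Mul(-1, k)))) = Add(24, Mul(-4, Add(2, M, Mul(-1, k)))) = Add(24, Add(-8, Mul(-4, M), Mul(4, k))) = Add(16, Mul(-4, M), Mul(4, k)))
Mul(Add(Function('D')(-2), Function('q')(5, Function('I')(-4))), 126) = Mul(Add(Mul(-2, Add(1, -2)), Add(16, Mul(-4, 5), Mul(4, -5))), 126) = Mul(Add(Mul(-2, -1), Add(16, -20, -20)), 126) = Mul(Add(2, -24), 126) = Mul(-22, 126) = -2772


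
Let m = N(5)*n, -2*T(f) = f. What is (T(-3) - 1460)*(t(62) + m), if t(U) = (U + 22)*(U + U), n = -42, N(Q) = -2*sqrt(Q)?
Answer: -15191736 - 122514*sqrt(5) ≈ -1.5466e+7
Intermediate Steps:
T(f) = -f/2
t(U) = 2*U*(22 + U) (t(U) = (22 + U)*(2*U) = 2*U*(22 + U))
m = 84*sqrt(5) (m = -2*sqrt(5)*(-42) = 84*sqrt(5) ≈ 187.83)
(T(-3) - 1460)*(t(62) + m) = (-1/2*(-3) - 1460)*(2*62*(22 + 62) + 84*sqrt(5)) = (3/2 - 1460)*(2*62*84 + 84*sqrt(5)) = -2917*(10416 + 84*sqrt(5))/2 = -15191736 - 122514*sqrt(5)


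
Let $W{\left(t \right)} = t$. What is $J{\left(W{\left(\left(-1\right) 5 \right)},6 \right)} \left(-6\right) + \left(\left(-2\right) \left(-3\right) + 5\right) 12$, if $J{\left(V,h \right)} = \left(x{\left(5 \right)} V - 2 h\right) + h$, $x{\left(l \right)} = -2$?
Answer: $108$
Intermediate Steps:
$J{\left(V,h \right)} = - h - 2 V$ ($J{\left(V,h \right)} = \left(- 2 V - 2 h\right) + h = - h - 2 V$)
$J{\left(W{\left(\left(-1\right) 5 \right)},6 \right)} \left(-6\right) + \left(\left(-2\right) \left(-3\right) + 5\right) 12 = \left(\left(-1\right) 6 - 2 \left(\left(-1\right) 5\right)\right) \left(-6\right) + \left(\left(-2\right) \left(-3\right) + 5\right) 12 = \left(-6 - -10\right) \left(-6\right) + \left(6 + 5\right) 12 = \left(-6 + 10\right) \left(-6\right) + 11 \cdot 12 = 4 \left(-6\right) + 132 = -24 + 132 = 108$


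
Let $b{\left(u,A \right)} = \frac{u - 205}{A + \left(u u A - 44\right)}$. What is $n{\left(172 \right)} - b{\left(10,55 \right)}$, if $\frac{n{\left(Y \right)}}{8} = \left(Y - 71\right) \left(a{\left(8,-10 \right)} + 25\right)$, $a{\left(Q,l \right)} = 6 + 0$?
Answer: $\frac{46013241}{1837} \approx 25048.0$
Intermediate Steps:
$a{\left(Q,l \right)} = 6$
$b{\left(u,A \right)} = \frac{-205 + u}{-44 + A + A u^{2}}$ ($b{\left(u,A \right)} = \frac{-205 + u}{A + \left(u^{2} A - 44\right)} = \frac{-205 + u}{A + \left(A u^{2} - 44\right)} = \frac{-205 + u}{A + \left(-44 + A u^{2}\right)} = \frac{-205 + u}{-44 + A + A u^{2}}$)
$n{\left(Y \right)} = -17608 + 248 Y$ ($n{\left(Y \right)} = 8 \left(Y - 71\right) \left(6 + 25\right) = 8 \left(-71 + Y\right) 31 = 8 \left(-2201 + 31 Y\right) = -17608 + 248 Y$)
$n{\left(172 \right)} - b{\left(10,55 \right)} = \left(-17608 + 248 \cdot 172\right) - \frac{-205 + 10}{-44 + 55 + 55 \cdot 10^{2}} = \left(-17608 + 42656\right) - \frac{1}{-44 + 55 + 55 \cdot 100} \left(-195\right) = 25048 - \frac{1}{-44 + 55 + 5500} \left(-195\right) = 25048 - \frac{1}{5511} \left(-195\right) = 25048 - - \frac{65}{1837} = 25048 + \frac{65}{1837} = \frac{46013241}{1837}$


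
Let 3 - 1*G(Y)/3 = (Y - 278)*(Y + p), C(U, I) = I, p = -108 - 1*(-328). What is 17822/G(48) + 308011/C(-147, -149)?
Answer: -56957510741/27554421 ≈ -2067.1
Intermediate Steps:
p = 220 (p = -108 + 328 = 220)
G(Y) = 9 - 3*(-278 + Y)*(220 + Y) (G(Y) = 9 - 3*(Y - 278)*(Y + 220) = 9 - 3*(-278 + Y)*(220 + Y))
17822/G(48) + 308011/C(-147, -149) = 17822/(183489 - 3*48² + 174*48) + 308011/(-149) = 17822/(183489 - 3*2304 + 8352) + 308011*(-1/149) = 17822/(183489 - 6912 + 8352) - 308011/149 = 17822/184929 - 308011/149 = -56957510741/27554421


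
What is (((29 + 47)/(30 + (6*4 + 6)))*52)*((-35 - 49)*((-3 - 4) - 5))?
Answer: 331968/5 ≈ 66394.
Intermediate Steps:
(((29 + 47)/(30 + (6*4 + 6)))*52)*((-35 - 49)*((-3 - 4) - 5)) = ((76/(30 + (24 + 6)))*52)*(-84*(-7 - 5)) = ((76/(30 + 30))*52)*(-84*(-12)) = ((76/60)*52)*1008 = ((76*(1/60))*52)*1008 = ((19/15)*52)*1008 = (988/15)*1008 = 331968/5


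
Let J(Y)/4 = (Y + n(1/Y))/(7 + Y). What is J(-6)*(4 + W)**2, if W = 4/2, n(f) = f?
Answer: -888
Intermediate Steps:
W = 2 (W = 4*(1/2) = 2)
J(Y) = 4*(Y + 1/Y)/(7 + Y) (J(Y) = 4*((Y + 1/Y)/(7 + Y)) = 4*(Y + 1/Y)/(7 + Y))
J(-6)*(4 + W)**2 = (4*(1 + (-6)**2)/(-6*(7 - 6)))*(4 + 2)**2 = (4*(-1/6)*(1 + 36)/1)*6**2 = (4*(-1/6)*1*37)*36 = -74/3*36 = -888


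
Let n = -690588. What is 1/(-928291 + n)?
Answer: -1/1618879 ≈ -6.1771e-7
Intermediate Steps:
1/(-928291 + n) = 1/(-928291 - 690588) = 1/(-1618879) = -1/1618879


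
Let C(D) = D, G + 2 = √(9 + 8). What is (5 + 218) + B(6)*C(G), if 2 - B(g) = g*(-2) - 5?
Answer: 185 + 19*√17 ≈ 263.34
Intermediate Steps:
G = -2 + √17 (G = -2 + √(9 + 8) = -2 + √17 ≈ 2.1231)
B(g) = 7 + 2*g (B(g) = 2 - (g*(-2) - 5) = 2 - (-2*g - 5) = 2 - (-5 - 2*g) = 2 + (5 + 2*g) = 7 + 2*g)
(5 + 218) + B(6)*C(G) = (5 + 218) + (7 + 2*6)*(-2 + √17) = 223 + (7 + 12)*(-2 + √17) = 223 + 19*(-2 + √17) = 223 + (-38 + 19*√17) = 185 + 19*√17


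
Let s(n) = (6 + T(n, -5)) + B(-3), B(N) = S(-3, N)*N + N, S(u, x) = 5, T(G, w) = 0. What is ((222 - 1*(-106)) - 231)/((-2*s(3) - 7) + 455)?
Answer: 97/472 ≈ 0.20551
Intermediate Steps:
B(N) = 6*N (B(N) = 5*N + N = 6*N)
s(n) = -12 (s(n) = (6 + 0) + 6*(-3) = 6 - 18 = -12)
((222 - 1*(-106)) - 231)/((-2*s(3) - 7) + 455) = ((222 - 1*(-106)) - 231)/((-2*(-12) - 7) + 455) = ((222 + 106) - 231)/((24 - 7) + 455) = (328 - 231)/(17 + 455) = 97/472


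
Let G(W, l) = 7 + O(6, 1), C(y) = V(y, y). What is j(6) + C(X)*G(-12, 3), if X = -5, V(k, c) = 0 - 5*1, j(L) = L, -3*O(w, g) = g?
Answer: -82/3 ≈ -27.333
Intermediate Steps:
O(w, g) = -g/3
V(k, c) = -5 (V(k, c) = 0 - 5 = -5)
C(y) = -5
G(W, l) = 20/3 (G(W, l) = 7 - 1/3*1 = 7 - 1/3 = 20/3)
j(6) + C(X)*G(-12, 3) = 6 - 5*20/3 = 6 - 100/3 = -82/3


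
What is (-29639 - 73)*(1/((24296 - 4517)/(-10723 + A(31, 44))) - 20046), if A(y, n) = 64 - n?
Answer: 3926941318448/6593 ≈ 5.9562e+8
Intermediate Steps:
(-29639 - 73)*(1/((24296 - 4517)/(-10723 + A(31, 44))) - 20046) = (-29639 - 73)*(1/((24296 - 4517)/(-10723 + (64 - 1*44))) - 20046) = -29712*(1/(19779/(-10723 + (64 - 44))) - 20046) = -29712*(1/(19779/(-10723 + 20)) - 20046) = -29712*(1/(19779/(-10703)) - 20046) = -29712*(1/(19779*(-1/10703)) - 20046) = -29712*(1/(-19779/10703) - 20046) = -29712*(-10703/19779 - 20046) = -29712*(-396500537/19779) = 3926941318448/6593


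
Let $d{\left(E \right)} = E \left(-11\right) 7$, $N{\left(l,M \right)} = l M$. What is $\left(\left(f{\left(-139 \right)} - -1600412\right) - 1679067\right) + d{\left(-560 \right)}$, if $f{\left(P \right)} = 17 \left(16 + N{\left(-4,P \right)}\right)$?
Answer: $-25811$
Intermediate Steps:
$N{\left(l,M \right)} = M l$
$d{\left(E \right)} = - 77 E$ ($d{\left(E \right)} = - 11 E 7 = - 77 E$)
$f{\left(P \right)} = 272 - 68 P$ ($f{\left(P \right)} = 17 \left(16 + P \left(-4\right)\right) = 17 \left(16 - 4 P\right) = 272 - 68 P$)
$\left(\left(f{\left(-139 \right)} - -1600412\right) - 1679067\right) + d{\left(-560 \right)} = \left(\left(\left(272 - -9452\right) - -1600412\right) - 1679067\right) - -43120 = \left(\left(\left(272 + 9452\right) + 1600412\right) - 1679067\right) + 43120 = \left(\left(9724 + 1600412\right) - 1679067\right) + 43120 = \left(1610136 - 1679067\right) + 43120 = -68931 + 43120 = -25811$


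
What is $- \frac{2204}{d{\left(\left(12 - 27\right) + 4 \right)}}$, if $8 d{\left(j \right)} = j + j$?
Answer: $\frac{8816}{11} \approx 801.45$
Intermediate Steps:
$d{\left(j \right)} = \frac{j}{4}$ ($d{\left(j \right)} = \frac{j + j}{8} = \frac{2 j}{8} = \frac{j}{4}$)
$- \frac{2204}{d{\left(\left(12 - 27\right) + 4 \right)}} = - \frac{2204}{\frac{1}{4} \left(\left(12 - 27\right) + 4\right)} = - \frac{2204}{\frac{1}{4} \left(-15 + 4\right)} = - \frac{2204}{\frac{1}{4} \left(-11\right)} = - \frac{2204}{- \frac{11}{4}} = \left(-2204\right) \left(- \frac{4}{11}\right) = \frac{8816}{11}$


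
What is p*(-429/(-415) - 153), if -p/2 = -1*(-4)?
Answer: 504528/415 ≈ 1215.7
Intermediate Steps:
p = -8 (p = -(-2)*(-4) = -2*4 = -8)
p*(-429/(-415) - 153) = -8*(-429/(-415) - 153) = -8*(-429*(-1/415) - 153) = -8*(429/415 - 153) = -8*(-63066/415) = 504528/415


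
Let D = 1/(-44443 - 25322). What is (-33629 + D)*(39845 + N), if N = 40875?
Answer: -37875877290784/13953 ≈ -2.7145e+9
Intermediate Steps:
D = -1/69765 (D = 1/(-69765) = -1/69765 ≈ -1.4334e-5)
(-33629 + D)*(39845 + N) = (-33629 - 1/69765)*(39845 + 40875) = -2346127186/69765*80720 = -37875877290784/13953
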